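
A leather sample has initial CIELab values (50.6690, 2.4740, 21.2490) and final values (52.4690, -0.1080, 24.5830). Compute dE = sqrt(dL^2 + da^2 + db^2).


dL = 1.8000, da = -2.5820, db = 3.3340
dE = sqrt(1.8000^2 + (-2.5820)^2 + 3.3340^2) = 4.5850


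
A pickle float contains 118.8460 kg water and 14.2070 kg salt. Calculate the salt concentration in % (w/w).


Formula: Conc = salt / (water + salt) * 100
Substituting: Conc = 14.2070 / (118.8460 + 14.2070) * 100
Result: 10.6777 %


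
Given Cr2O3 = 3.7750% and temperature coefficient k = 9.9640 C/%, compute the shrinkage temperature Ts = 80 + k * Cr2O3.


Formula: Ts = 80 + k * Cr2O3
Substituting: Ts = 80 + 9.9640 * 3.7750
Result: 117.6141 C


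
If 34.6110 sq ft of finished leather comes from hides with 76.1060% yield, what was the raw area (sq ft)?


Formula: raw = finished * 100 / yield
Substituting: raw = 34.6110 * 100 / 76.1060
Result: 45.4774 sq ft


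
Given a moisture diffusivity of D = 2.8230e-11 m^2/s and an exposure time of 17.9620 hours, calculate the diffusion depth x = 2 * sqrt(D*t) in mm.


t = 17.9620 hr * 3600 = 64663.2000 s
D * t = 2.8230e-11 * 64663.2000 = 1.8254e-06
x = 2 * sqrt(D*t) = 2 * sqrt(1.8254e-06) = 0.00270218 m = 2.7022 mm


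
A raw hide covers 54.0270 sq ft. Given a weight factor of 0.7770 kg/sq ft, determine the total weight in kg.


Formula: Weight = area * weight_per_sqft
Substituting: Weight = 54.0270 * 0.7770
Result: 41.9790 kg


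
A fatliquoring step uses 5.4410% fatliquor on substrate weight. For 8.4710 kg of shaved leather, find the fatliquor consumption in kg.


Formula: Fat = substrate * pct / 100
Substituting: Fat = 8.4710 * 5.4410 / 100
Result: 0.4609 kg


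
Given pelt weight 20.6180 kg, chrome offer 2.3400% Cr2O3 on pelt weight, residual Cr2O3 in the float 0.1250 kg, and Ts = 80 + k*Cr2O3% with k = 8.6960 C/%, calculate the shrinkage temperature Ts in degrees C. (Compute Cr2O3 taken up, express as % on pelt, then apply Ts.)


Offered = pelt * offer_pct / 100 = 20.6180 * 2.3400 / 100 = 0.4825 kg
Uptake = offered - residual = 0.4825 - 0.1250 = 0.3575 kg
Cr2O3% on pelt = uptake / pelt * 100 = 0.3575 / 20.6180 * 100 = 1.7337 %
Ts = 80 + k * Cr2O3% = 80 + 8.6960 * 1.7337 = 95.0765 C


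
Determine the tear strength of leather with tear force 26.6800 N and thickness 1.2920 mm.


Formula: Tear strength = force / thickness
Substituting: Tear strength = 26.6800 / 1.2920
Result: 20.6502 N/mm


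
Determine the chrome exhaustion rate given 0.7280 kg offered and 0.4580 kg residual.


Formula: Uptake = (offered - residual) / offered * 100
Substituting: Uptake = (0.7280 - 0.4580) / 0.7280 * 100
Result: 37.0879 %


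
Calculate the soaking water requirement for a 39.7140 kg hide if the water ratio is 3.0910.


Formula: Water = hide_weight * ratio
Substituting: Water = 39.7140 * 3.0910
Result: 122.7560 kg


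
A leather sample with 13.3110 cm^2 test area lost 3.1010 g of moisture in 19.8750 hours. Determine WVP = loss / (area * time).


Formula: WVP = loss / (area * time)
Substituting: WVP = 3.1010 / (13.3110 * 19.8750)
Result: 0.0117215 g/(cm^2*hr)


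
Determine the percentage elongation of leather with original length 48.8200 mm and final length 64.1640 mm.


Formula: Elongation = (Lf - L0) / L0 * 100
Substituting: Elongation = (64.1640 - 48.8200) / 48.8200 * 100
Result: 31.4297 %


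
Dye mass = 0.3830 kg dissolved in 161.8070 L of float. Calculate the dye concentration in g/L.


Formula: Conc = dye_mass(kg) / volume(L) * 1000
Substituting: Conc = 0.3830 / 161.8070 * 1000
Result: 2.3670 g/L


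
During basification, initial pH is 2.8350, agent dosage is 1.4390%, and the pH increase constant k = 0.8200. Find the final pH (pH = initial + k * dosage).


Formula: pH_final = pH_initial + k * base_pct
Substituting: pH_final = 2.8350 + 0.8200 * 1.4390
Result: 4.0150


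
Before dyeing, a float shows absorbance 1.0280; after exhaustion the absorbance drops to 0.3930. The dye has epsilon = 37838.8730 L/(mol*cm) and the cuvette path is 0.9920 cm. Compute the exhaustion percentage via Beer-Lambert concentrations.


c_initial = A_i / (epsilon * l) = 1.0280 / (37838.8730 * 0.9920) = 2.7387e-05 mol/L
c_final = A_f / (epsilon * l) = 0.3930 / (37838.8730 * 0.9920) = 1.0470e-05 mol/L
Exhaustion = (c_initial - c_final) / c_initial * 100 = (2.7387e-05 - 1.0470e-05) / 2.7387e-05 * 100 = 61.7704 %


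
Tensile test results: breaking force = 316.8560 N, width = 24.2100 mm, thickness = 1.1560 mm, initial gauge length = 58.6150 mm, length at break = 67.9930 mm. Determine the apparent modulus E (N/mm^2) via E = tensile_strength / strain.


TS = F / (w * t) = 316.8560 / (24.2100 * 1.1560) = 11.3216 N/mm^2
strain = (Lf - L0) / L0 = (67.9930 - 58.6150) / 58.6150 = 0.1600
E = TS / strain = 11.3216 / 0.1600 = 70.7633 N/mm^2


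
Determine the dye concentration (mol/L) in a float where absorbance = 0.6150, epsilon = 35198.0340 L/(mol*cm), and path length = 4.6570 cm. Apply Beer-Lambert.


Formula: c = A / (epsilon * l)
Substituting: c = 0.6150 / (35198.0340 * 4.6570)
Result: 3.7519e-06 mol/L


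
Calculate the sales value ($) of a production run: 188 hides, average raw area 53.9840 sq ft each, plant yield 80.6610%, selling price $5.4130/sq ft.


Raw_total = N * avg_area = 188 * 53.9840 = 10148.9920 sq ft
Finished = Raw_total * yield / 100 = 10148.9920 * 80.6610 / 100 = 8186.2784 sq ft
Value = Finished * price = 8186.2784 * 5.4130 = 44312.3252 $


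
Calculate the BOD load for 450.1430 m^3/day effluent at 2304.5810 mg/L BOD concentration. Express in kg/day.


Formula: BOD_load = volume * conc / 1000
Substituting: BOD_load = 450.1430 * 2304.5810 / 1000
Result: 1037.3910 kg/day


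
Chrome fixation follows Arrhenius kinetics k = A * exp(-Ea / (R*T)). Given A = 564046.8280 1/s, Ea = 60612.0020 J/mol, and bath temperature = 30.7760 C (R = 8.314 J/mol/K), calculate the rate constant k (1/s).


T_K = T_C + 273.15 = 30.7760 + 273.15 = 303.9260 K
exponent = -Ea / (R * T_K) = -60612.0020 / (8.314 * 303.9260) = -23.9873
k = A * exp(exponent) = 564046.8280 * exp(-23.9873) = 2.1566e-05 1/s


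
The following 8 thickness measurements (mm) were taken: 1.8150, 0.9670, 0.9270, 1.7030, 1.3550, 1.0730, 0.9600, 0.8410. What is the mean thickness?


Formula: Average = sum / n
Substituting: Average = 9.6410 / 8
Result: 1.2051 mm


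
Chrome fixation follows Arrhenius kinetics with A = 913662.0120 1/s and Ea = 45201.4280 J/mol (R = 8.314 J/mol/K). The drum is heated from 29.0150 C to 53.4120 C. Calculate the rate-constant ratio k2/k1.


T1 = 29.0150 + 273.15 = 302.1650 K; T2 = 53.4120 + 273.15 = 326.5620 K
k1 = A * exp(-Ea/(R*T1)) = 913662.0120 * exp(-45201.4280/(8.314*302.1650)) = 0.0140161 1/s
k2 = A * exp(-Ea/(R*T2)) = 913662.0120 * exp(-45201.4280/(8.314*326.5620)) = 0.053754 1/s
k2/k1 = 0.053754 / 0.0140161 = 3.8352


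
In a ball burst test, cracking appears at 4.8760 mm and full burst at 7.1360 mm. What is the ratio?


Formula: Ratio = crack / burst
Substituting: Ratio = 4.8760 / 7.1360
Result: 0.6833


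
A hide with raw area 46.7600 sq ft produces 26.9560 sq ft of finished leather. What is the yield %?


Formula: Yield = finished / raw * 100
Substituting: Yield = 26.9560 / 46.7600 * 100
Result: 57.6476 %


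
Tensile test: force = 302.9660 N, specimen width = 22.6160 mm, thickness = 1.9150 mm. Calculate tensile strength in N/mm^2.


Formula: TS = force / (width * thickness)
Substituting: TS = 302.9660 / (22.6160 * 1.9150)
Result: 6.9953 N/mm^2


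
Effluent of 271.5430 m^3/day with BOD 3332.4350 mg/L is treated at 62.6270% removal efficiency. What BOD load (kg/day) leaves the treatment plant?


Load_in = volume * conc / 1000 = 271.5430 * 3332.4350 / 1000 = 904.8994 kg/day
Removed = Load_in * eff / 100 = 904.8994 * 62.6270 / 100 = 566.7113 kg/day
Load_out = Load_in - Removed = 904.8994 - 566.7113 = 338.1881 kg/day


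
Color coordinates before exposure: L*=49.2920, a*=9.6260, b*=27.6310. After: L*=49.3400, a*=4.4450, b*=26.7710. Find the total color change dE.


dL = 0.048, da = -5.1810, db = -0.8600
dE = sqrt(0.048^2 + (-5.1810)^2 + (-0.8600)^2) = 5.2521


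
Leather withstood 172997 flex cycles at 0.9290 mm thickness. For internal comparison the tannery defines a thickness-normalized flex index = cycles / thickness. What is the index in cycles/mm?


Formula: Index = cycles / thickness
Substituting: Index = 172997 / 0.9290
Result: 186218.5145 cycles/mm


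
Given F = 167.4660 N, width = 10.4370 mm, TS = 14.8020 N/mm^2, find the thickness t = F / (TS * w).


Formula: t = F / (TS * w)
Substituting: t = 167.4660 / (14.8020 * 10.4370)
Result: 1.0840 mm


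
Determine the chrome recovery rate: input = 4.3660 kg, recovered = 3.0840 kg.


Formula: Recovery = recovered / input * 100
Substituting: Recovery = 3.0840 / 4.3660 * 100
Result: 70.6367 %


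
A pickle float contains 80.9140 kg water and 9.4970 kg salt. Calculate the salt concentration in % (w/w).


Formula: Conc = salt / (water + salt) * 100
Substituting: Conc = 9.4970 / (80.9140 + 9.4970) * 100
Result: 10.5043 %


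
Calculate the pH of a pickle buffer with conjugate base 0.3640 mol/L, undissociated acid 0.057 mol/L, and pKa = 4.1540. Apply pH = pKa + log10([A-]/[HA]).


ratio = [A-] / [HA] = 0.3640 / 0.057 = 6.3860
log10(ratio) = 0.8052
pH = pKa + log10(ratio) = 4.1540 + 0.8052 = 4.9592


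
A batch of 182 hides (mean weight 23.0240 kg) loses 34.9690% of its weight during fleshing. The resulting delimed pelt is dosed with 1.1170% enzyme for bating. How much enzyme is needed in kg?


Total_raw = N * avg_wt = 182 * 23.0240 = 4190.3680 kg
Substrate = Total_raw * (1 - loss/100) = 4190.3680 * (1 - 34.9690/100) = 2725.0382 kg
Enzyme = Substrate * pct / 100 = 2725.0382 * 1.1170 / 100 = 30.4387 kg


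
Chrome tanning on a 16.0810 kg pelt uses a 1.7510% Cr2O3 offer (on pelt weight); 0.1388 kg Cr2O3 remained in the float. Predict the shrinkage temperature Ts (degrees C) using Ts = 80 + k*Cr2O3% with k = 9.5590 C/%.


Offered = pelt * offer_pct / 100 = 16.0810 * 1.7510 / 100 = 0.2816 kg
Uptake = offered - residual = 0.2816 - 0.1388 = 0.1428 kg
Cr2O3% on pelt = uptake / pelt * 100 = 0.1428 / 16.0810 * 100 = 0.8879 %
Ts = 80 + k * Cr2O3% = 80 + 9.5590 * 0.8879 = 88.4871 C


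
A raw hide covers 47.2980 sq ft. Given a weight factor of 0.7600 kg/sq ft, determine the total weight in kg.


Formula: Weight = area * weight_per_sqft
Substituting: Weight = 47.2980 * 0.7600
Result: 35.9465 kg


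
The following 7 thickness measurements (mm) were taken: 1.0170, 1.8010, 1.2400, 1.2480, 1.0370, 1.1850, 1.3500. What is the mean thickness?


Formula: Average = sum / n
Substituting: Average = 8.8780 / 7
Result: 1.2683 mm


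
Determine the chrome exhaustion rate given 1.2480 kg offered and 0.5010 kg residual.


Formula: Uptake = (offered - residual) / offered * 100
Substituting: Uptake = (1.2480 - 0.5010) / 1.2480 * 100
Result: 59.8558 %


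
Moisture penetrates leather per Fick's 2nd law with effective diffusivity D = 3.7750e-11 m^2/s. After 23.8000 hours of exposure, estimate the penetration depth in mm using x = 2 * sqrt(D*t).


t = 23.8000 hr * 3600 = 85680.0000 s
D * t = 3.7750e-11 * 85680.0000 = 3.2344e-06
x = 2 * sqrt(D*t) = 2 * sqrt(3.2344e-06) = 0.0035969 m = 3.5969 mm


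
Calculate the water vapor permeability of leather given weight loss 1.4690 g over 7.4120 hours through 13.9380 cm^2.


Formula: WVP = loss / (area * time)
Substituting: WVP = 1.4690 / (13.9380 * 7.4120)
Result: 0.0142196 g/(cm^2*hr)


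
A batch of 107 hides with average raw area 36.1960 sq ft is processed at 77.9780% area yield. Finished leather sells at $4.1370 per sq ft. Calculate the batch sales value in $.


Raw_total = N * avg_area = 107 * 36.1960 = 3872.9720 sq ft
Finished = Raw_total * yield / 100 = 3872.9720 * 77.9780 / 100 = 3020.0661 sq ft
Value = Finished * price = 3020.0661 * 4.1370 = 12494.0135 $


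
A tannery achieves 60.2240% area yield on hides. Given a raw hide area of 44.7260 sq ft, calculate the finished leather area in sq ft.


Formula: finished = raw * yield / 100
Substituting: finished = 44.7260 * 60.2240 / 100
Result: 26.9358 sq ft


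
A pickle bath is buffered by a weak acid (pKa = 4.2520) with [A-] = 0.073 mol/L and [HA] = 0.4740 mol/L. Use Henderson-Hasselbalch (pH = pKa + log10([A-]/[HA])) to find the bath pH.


ratio = [A-] / [HA] = 0.073 / 0.4740 = 0.1540
log10(ratio) = -0.8125
pH = pKa + log10(ratio) = 4.2520 - 0.8125 = 3.4395


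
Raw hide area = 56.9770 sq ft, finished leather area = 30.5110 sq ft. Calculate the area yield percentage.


Formula: Yield = finished / raw * 100
Substituting: Yield = 30.5110 / 56.9770 * 100
Result: 53.5497 %


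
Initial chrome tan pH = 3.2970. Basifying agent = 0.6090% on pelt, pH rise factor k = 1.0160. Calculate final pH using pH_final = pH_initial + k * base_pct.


Formula: pH_final = pH_initial + k * base_pct
Substituting: pH_final = 3.2970 + 1.0160 * 0.6090
Result: 3.9157


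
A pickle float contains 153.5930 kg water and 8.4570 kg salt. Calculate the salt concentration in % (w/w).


Formula: Conc = salt / (water + salt) * 100
Substituting: Conc = 8.4570 / (153.5930 + 8.4570) * 100
Result: 5.2188 %


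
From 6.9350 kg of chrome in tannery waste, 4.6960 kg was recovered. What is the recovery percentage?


Formula: Recovery = recovered / input * 100
Substituting: Recovery = 4.6960 / 6.9350 * 100
Result: 67.7145 %


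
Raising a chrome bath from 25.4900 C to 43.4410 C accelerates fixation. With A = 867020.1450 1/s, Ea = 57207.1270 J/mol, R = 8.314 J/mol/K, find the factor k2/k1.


T1 = 25.4900 + 273.15 = 298.6400 K; T2 = 43.4410 + 273.15 = 316.5910 K
k1 = A * exp(-Ea/(R*T1)) = 867020.1450 * exp(-57207.1270/(8.314*298.6400)) = 8.5440e-05 1/s
k2 = A * exp(-Ea/(R*T2)) = 867020.1450 * exp(-57207.1270/(8.314*316.5910)) = 3.1552e-04 1/s
k2/k1 = 3.1552e-04 / 8.5440e-05 = 3.6929


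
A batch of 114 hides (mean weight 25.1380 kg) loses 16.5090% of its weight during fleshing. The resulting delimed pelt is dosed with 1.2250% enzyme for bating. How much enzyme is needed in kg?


Total_raw = N * avg_wt = 114 * 25.1380 = 2865.7320 kg
Substrate = Total_raw * (1 - loss/100) = 2865.7320 * (1 - 16.5090/100) = 2392.6283 kg
Enzyme = Substrate * pct / 100 = 2392.6283 * 1.2250 / 100 = 29.3097 kg


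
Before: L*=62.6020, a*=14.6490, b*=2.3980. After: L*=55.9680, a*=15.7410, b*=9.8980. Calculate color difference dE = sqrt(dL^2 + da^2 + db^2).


dL = -6.6340, da = 1.0920, db = 7.5000
dE = sqrt((-6.6340)^2 + 1.0920^2 + 7.5000^2) = 10.0724


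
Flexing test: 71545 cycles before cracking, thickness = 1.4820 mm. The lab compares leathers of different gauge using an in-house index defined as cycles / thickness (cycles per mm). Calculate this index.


Formula: Index = cycles / thickness
Substituting: Index = 71545 / 1.4820
Result: 48275.9784 cycles/mm


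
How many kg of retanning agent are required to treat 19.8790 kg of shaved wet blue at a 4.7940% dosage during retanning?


Formula: Retan = substrate * pct / 100
Substituting: Retan = 19.8790 * 4.7940 / 100
Result: 0.9530 kg


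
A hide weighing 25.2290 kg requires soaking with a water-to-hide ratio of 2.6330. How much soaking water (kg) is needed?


Formula: Water = hide_weight * ratio
Substituting: Water = 25.2290 * 2.6330
Result: 66.4280 kg


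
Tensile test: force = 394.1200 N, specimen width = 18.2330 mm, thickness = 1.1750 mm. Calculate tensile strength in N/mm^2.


Formula: TS = force / (width * thickness)
Substituting: TS = 394.1200 / (18.2330 * 1.1750)
Result: 18.3964 N/mm^2


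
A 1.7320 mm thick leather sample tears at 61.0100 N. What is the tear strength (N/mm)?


Formula: Tear strength = force / thickness
Substituting: Tear strength = 61.0100 / 1.7320
Result: 35.2252 N/mm


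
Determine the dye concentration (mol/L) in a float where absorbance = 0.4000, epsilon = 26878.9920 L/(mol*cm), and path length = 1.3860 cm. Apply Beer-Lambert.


Formula: c = A / (epsilon * l)
Substituting: c = 0.4000 / (26878.9920 * 1.3860)
Result: 1.0737e-05 mol/L


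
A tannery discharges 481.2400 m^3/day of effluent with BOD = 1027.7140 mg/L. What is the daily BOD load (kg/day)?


Formula: BOD_load = volume * conc / 1000
Substituting: BOD_load = 481.2400 * 1027.7140 / 1000
Result: 494.5771 kg/day


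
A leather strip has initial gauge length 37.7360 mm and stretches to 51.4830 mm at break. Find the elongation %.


Formula: Elongation = (Lf - L0) / L0 * 100
Substituting: Elongation = (51.4830 - 37.7360) / 37.7360 * 100
Result: 36.4294 %


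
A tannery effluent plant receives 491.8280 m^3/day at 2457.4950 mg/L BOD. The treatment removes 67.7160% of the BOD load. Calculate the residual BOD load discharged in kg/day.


Load_in = volume * conc / 1000 = 491.8280 * 2457.4950 / 1000 = 1208.6649 kg/day
Removed = Load_in * eff / 100 = 1208.6649 * 67.7160 / 100 = 818.4595 kg/day
Load_out = Load_in - Removed = 1208.6649 - 818.4595 = 390.2054 kg/day


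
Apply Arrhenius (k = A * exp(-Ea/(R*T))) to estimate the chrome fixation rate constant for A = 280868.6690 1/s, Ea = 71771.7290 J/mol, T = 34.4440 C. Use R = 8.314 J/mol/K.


T_K = T_C + 273.15 = 34.4440 + 273.15 = 307.5940 K
exponent = -Ea / (R * T_K) = -71771.7290 / (8.314 * 307.5940) = -28.0650
k = A * exp(exponent) = 280868.6690 * exp(-28.0650) = 1.8198e-07 1/s


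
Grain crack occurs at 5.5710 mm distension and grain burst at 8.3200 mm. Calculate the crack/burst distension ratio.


Formula: Ratio = crack / burst
Substituting: Ratio = 5.5710 / 8.3200
Result: 0.6696


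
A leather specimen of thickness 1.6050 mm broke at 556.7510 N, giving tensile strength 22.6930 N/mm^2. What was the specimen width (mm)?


Formula: w = F / (TS * t)
Substituting: w = 556.7510 / (22.6930 * 1.6050)
Result: 15.2860 mm


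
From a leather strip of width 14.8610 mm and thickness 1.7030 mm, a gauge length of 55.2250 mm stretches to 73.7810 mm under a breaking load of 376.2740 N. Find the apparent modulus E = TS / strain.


TS = F / (w * t) = 376.2740 / (14.8610 * 1.7030) = 14.8676 N/mm^2
strain = (Lf - L0) / L0 = (73.7810 - 55.2250) / 55.2250 = 0.3360
E = TS / strain = 14.8676 / 0.3360 = 44.2479 N/mm^2


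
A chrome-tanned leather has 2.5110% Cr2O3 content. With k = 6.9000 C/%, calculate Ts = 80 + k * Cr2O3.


Formula: Ts = 80 + k * Cr2O3
Substituting: Ts = 80 + 6.9000 * 2.5110
Result: 97.3259 C


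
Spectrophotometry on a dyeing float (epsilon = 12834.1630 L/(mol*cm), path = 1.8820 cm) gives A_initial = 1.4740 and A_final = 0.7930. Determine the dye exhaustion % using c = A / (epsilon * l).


c_initial = A_i / (epsilon * l) = 1.4740 / (12834.1630 * 1.8820) = 6.1025e-05 mol/L
c_final = A_f / (epsilon * l) = 0.7930 / (12834.1630 * 1.8820) = 3.2831e-05 mol/L
Exhaustion = (c_initial - c_final) / c_initial * 100 = (6.1025e-05 - 3.2831e-05) / 6.1025e-05 * 100 = 46.2008 %


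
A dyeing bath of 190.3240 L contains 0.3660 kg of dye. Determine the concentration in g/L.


Formula: Conc = dye_mass(kg) / volume(L) * 1000
Substituting: Conc = 0.3660 / 190.3240 * 1000
Result: 1.9230 g/L


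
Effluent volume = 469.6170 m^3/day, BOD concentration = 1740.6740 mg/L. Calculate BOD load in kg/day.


Formula: BOD_load = volume * conc / 1000
Substituting: BOD_load = 469.6170 * 1740.6740 / 1000
Result: 817.4501 kg/day


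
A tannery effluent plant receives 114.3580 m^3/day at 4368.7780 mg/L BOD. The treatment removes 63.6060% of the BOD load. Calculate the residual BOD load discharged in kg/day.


Load_in = volume * conc / 1000 = 114.3580 * 4368.7780 / 1000 = 499.6047 kg/day
Removed = Load_in * eff / 100 = 499.6047 * 63.6060 / 100 = 317.7786 kg/day
Load_out = Load_in - Removed = 499.6047 - 317.7786 = 181.8261 kg/day


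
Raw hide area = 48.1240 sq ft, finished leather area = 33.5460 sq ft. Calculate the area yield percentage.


Formula: Yield = finished / raw * 100
Substituting: Yield = 33.5460 / 48.1240 * 100
Result: 69.7074 %


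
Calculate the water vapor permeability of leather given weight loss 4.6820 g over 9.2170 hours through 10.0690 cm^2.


Formula: WVP = loss / (area * time)
Substituting: WVP = 4.6820 / (10.0690 * 9.2170)
Result: 0.0504493 g/(cm^2*hr)


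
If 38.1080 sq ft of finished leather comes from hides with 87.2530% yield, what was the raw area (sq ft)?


Formula: raw = finished * 100 / yield
Substituting: raw = 38.1080 * 100 / 87.2530
Result: 43.6753 sq ft


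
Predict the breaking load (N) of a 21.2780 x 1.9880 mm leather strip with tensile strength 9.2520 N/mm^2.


Formula: F = TS * w * t
Substituting: F = 9.2520 * 21.2780 * 1.9880
Result: 391.3657 N


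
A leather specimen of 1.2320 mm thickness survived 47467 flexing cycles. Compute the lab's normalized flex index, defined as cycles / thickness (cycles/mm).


Formula: Index = cycles / thickness
Substituting: Index = 47467 / 1.2320
Result: 38528.4091 cycles/mm


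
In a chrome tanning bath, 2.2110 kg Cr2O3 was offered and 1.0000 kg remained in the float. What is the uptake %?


Formula: Uptake = (offered - residual) / offered * 100
Substituting: Uptake = (2.2110 - 1.0000) / 2.2110 * 100
Result: 54.7716 %


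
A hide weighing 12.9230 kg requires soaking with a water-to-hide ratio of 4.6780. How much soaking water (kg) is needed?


Formula: Water = hide_weight * ratio
Substituting: Water = 12.9230 * 4.6780
Result: 60.4538 kg


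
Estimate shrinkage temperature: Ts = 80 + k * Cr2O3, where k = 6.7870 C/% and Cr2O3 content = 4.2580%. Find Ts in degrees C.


Formula: Ts = 80 + k * Cr2O3
Substituting: Ts = 80 + 6.7870 * 4.2580
Result: 108.8990 C


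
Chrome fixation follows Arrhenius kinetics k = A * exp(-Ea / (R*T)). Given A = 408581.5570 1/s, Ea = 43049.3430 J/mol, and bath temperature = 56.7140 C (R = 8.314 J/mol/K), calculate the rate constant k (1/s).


T_K = T_C + 273.15 = 56.7140 + 273.15 = 329.8640 K
exponent = -Ea / (R * T_K) = -43049.3430 / (8.314 * 329.8640) = -15.6972
k = A * exp(exponent) = 408581.5570 * exp(-15.6972) = 0.0622416 1/s


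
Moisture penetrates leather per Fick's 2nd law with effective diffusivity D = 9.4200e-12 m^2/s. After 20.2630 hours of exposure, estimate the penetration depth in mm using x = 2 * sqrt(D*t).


t = 20.2630 hr * 3600 = 72946.8000 s
D * t = 9.4200e-12 * 72946.8000 = 6.8716e-07
x = 2 * sqrt(D*t) = 2 * sqrt(6.8716e-07) = 0.0016579 m = 1.6579 mm


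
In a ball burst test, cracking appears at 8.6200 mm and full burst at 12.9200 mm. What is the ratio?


Formula: Ratio = crack / burst
Substituting: Ratio = 8.6200 / 12.9200
Result: 0.6672


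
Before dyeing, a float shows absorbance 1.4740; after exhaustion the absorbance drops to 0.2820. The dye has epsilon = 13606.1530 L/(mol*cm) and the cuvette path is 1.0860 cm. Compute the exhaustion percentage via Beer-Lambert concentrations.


c_initial = A_i / (epsilon * l) = 1.4740 / (13606.1530 * 1.0860) = 9.9754e-05 mol/L
c_final = A_f / (epsilon * l) = 0.2820 / (13606.1530 * 1.0860) = 1.9085e-05 mol/L
Exhaustion = (c_initial - c_final) / c_initial * 100 = (9.9754e-05 - 1.9085e-05) / 9.9754e-05 * 100 = 80.8684 %


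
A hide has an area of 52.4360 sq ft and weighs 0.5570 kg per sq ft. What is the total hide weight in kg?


Formula: Weight = area * weight_per_sqft
Substituting: Weight = 52.4360 * 0.5570
Result: 29.2069 kg


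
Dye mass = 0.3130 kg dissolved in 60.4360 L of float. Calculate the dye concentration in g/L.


Formula: Conc = dye_mass(kg) / volume(L) * 1000
Substituting: Conc = 0.3130 / 60.4360 * 1000
Result: 5.1790 g/L


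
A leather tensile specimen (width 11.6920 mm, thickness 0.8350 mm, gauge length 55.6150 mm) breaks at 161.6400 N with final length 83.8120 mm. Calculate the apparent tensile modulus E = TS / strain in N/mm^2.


TS = F / (w * t) = 161.6400 / (11.6920 * 0.8350) = 16.5567 N/mm^2
strain = (Lf - L0) / L0 = (83.8120 - 55.6150) / 55.6150 = 0.5070
E = TS / strain = 16.5567 / 0.5070 = 32.6560 N/mm^2


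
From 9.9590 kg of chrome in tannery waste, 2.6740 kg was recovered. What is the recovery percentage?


Formula: Recovery = recovered / input * 100
Substituting: Recovery = 2.6740 / 9.9590 * 100
Result: 26.8501 %


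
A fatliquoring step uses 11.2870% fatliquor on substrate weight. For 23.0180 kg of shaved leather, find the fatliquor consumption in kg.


Formula: Fat = substrate * pct / 100
Substituting: Fat = 23.0180 * 11.2870 / 100
Result: 2.5980 kg


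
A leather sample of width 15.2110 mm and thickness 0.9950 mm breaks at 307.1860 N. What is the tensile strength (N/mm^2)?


Formula: TS = force / (width * thickness)
Substituting: TS = 307.1860 / (15.2110 * 0.9950)
Result: 20.2965 N/mm^2


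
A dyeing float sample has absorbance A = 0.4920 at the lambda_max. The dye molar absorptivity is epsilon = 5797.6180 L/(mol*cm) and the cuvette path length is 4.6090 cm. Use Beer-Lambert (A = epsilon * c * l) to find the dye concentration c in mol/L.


Formula: c = A / (epsilon * l)
Substituting: c = 0.4920 / (5797.6180 * 4.6090)
Result: 1.8412e-05 mol/L


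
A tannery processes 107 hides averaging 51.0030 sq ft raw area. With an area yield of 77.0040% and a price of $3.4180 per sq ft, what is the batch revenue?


Raw_total = N * avg_area = 107 * 51.0030 = 5457.3210 sq ft
Finished = Raw_total * yield / 100 = 5457.3210 * 77.0040 / 100 = 4202.3555 sq ft
Value = Finished * price = 4202.3555 * 3.4180 = 14363.6510 $


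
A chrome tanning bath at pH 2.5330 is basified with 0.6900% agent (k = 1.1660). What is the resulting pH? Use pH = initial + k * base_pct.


Formula: pH_final = pH_initial + k * base_pct
Substituting: pH_final = 2.5330 + 1.1660 * 0.6900
Result: 3.3375


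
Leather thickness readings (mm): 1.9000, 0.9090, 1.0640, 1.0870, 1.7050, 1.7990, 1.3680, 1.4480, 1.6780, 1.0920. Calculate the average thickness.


Formula: Average = sum / n
Substituting: Average = 14.0500 / 10
Result: 1.4050 mm


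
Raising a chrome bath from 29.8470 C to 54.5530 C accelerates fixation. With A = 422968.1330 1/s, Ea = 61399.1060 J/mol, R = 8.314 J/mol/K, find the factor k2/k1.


T1 = 29.8470 + 273.15 = 302.9970 K; T2 = 54.5530 + 273.15 = 327.7030 K
k1 = A * exp(-Ea/(R*T1)) = 422968.1330 * exp(-61399.1060/(8.314*302.9970)) = 1.0993e-05 1/s
k2 = A * exp(-Ea/(R*T2)) = 422968.1330 * exp(-61399.1060/(8.314*327.7030)) = 6.9050e-05 1/s
k2/k1 = 6.9050e-05 / 1.0993e-05 = 6.2810


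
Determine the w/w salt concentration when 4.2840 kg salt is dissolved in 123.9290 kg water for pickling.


Formula: Conc = salt / (water + salt) * 100
Substituting: Conc = 4.2840 / (123.9290 + 4.2840) * 100
Result: 3.3413 %


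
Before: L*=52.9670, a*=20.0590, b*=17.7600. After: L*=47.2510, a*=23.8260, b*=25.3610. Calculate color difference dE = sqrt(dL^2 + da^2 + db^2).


dL = -5.7160, da = 3.7670, db = 7.6010
dE = sqrt((-5.7160)^2 + 3.7670^2 + 7.6010^2) = 10.2293


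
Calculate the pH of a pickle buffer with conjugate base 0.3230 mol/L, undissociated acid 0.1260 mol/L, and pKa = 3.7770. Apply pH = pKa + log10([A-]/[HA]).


ratio = [A-] / [HA] = 0.3230 / 0.1260 = 2.5635
log10(ratio) = 0.4088
pH = pKa + log10(ratio) = 3.7770 + 0.4088 = 4.1858


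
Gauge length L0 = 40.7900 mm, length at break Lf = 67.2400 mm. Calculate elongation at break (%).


Formula: Elongation = (Lf - L0) / L0 * 100
Substituting: Elongation = (67.2400 - 40.7900) / 40.7900 * 100
Result: 64.8443 %


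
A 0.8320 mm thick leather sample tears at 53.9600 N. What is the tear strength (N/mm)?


Formula: Tear strength = force / thickness
Substituting: Tear strength = 53.9600 / 0.8320
Result: 64.8558 N/mm


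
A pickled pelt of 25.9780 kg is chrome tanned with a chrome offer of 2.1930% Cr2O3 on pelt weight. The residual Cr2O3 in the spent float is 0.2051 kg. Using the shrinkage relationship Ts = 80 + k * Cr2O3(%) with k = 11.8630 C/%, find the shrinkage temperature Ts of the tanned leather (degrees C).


Offered = pelt * offer_pct / 100 = 25.9780 * 2.1930 / 100 = 0.5697 kg
Uptake = offered - residual = 0.5697 - 0.2051 = 0.3646 kg
Cr2O3% on pelt = uptake / pelt * 100 = 0.3646 / 25.9780 * 100 = 1.4035 %
Ts = 80 + k * Cr2O3% = 80 + 11.8630 * 1.4035 = 96.6496 C


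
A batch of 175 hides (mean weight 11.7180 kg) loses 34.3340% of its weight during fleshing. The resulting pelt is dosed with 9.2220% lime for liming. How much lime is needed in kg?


Total_raw = N * avg_wt = 175 * 11.7180 = 2050.6500 kg
Substrate = Total_raw * (1 - loss/100) = 2050.6500 * (1 - 34.3340/100) = 1346.5798 kg
Lime = Substrate * pct / 100 = 1346.5798 * 9.2220 / 100 = 124.1816 kg


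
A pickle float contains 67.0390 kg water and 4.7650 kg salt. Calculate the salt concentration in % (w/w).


Formula: Conc = salt / (water + salt) * 100
Substituting: Conc = 4.7650 / (67.0390 + 4.7650) * 100
Result: 6.6361 %


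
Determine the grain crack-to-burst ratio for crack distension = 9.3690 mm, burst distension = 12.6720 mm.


Formula: Ratio = crack / burst
Substituting: Ratio = 9.3690 / 12.6720
Result: 0.7393


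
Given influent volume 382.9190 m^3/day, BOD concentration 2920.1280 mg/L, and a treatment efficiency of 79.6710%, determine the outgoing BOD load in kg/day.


Load_in = volume * conc / 1000 = 382.9190 * 2920.1280 / 1000 = 1118.1725 kg/day
Removed = Load_in * eff / 100 = 1118.1725 * 79.6710 / 100 = 890.8592 kg/day
Load_out = Load_in - Removed = 1118.1725 - 890.8592 = 227.3133 kg/day


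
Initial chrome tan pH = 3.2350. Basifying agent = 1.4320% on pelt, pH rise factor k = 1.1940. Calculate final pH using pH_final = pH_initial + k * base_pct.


Formula: pH_final = pH_initial + k * base_pct
Substituting: pH_final = 3.2350 + 1.1940 * 1.4320
Result: 4.9448


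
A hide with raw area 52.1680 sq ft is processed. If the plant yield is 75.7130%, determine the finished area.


Formula: finished = raw * yield / 100
Substituting: finished = 52.1680 * 75.7130 / 100
Result: 39.4980 sq ft


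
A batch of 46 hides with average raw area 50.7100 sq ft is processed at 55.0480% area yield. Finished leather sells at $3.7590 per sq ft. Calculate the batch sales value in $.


Raw_total = N * avg_area = 46 * 50.7100 = 2332.6600 sq ft
Finished = Raw_total * yield / 100 = 2332.6600 * 55.0480 / 100 = 1284.0827 sq ft
Value = Finished * price = 1284.0827 * 3.7590 = 4826.8668 $


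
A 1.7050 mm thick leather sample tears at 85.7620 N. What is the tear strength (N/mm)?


Formula: Tear strength = force / thickness
Substituting: Tear strength = 85.7620 / 1.7050
Result: 50.3003 N/mm


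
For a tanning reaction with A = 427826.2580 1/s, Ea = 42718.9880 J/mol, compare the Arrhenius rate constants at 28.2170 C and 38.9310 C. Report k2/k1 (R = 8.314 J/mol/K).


T1 = 28.2170 + 273.15 = 301.3670 K; T2 = 38.9310 + 273.15 = 312.0810 K
k1 = A * exp(-Ea/(R*T1)) = 427826.2580 * exp(-42718.9880/(8.314*301.3670)) = 0.016854 1/s
k2 = A * exp(-Ea/(R*T2)) = 427826.2580 * exp(-42718.9880/(8.314*312.0810)) = 0.0302627 1/s
k2/k1 = 0.0302627 / 0.016854 = 1.7956


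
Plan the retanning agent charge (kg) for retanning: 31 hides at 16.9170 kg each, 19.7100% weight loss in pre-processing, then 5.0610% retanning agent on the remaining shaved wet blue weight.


Total_raw = N * avg_wt = 31 * 16.9170 = 524.4270 kg
Substrate = Total_raw * (1 - loss/100) = 524.4270 * (1 - 19.7100/100) = 421.0624 kg
Retan = Substrate * pct / 100 = 421.0624 * 5.0610 / 100 = 21.3100 kg


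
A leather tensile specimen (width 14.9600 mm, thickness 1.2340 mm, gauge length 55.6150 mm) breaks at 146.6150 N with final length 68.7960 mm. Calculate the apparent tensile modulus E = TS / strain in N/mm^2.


TS = F / (w * t) = 146.6150 / (14.9600 * 1.2340) = 7.9420 N/mm^2
strain = (Lf - L0) / L0 = (68.7960 - 55.6150) / 55.6150 = 0.2370
E = TS / strain = 7.9420 / 0.2370 = 33.5101 N/mm^2


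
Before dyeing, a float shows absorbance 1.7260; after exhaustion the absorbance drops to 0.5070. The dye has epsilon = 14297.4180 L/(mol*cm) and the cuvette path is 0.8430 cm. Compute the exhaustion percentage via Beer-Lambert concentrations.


c_initial = A_i / (epsilon * l) = 1.7260 / (14297.4180 * 0.8430) = 1.4320e-04 mol/L
c_final = A_f / (epsilon * l) = 0.5070 / (14297.4180 * 0.8430) = 4.2065e-05 mol/L
Exhaustion = (c_initial - c_final) / c_initial * 100 = (1.4320e-04 - 4.2065e-05) / 1.4320e-04 * 100 = 70.6257 %


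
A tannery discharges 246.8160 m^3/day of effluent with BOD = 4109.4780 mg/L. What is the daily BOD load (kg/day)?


Formula: BOD_load = volume * conc / 1000
Substituting: BOD_load = 246.8160 * 4109.4780 / 1000
Result: 1014.2849 kg/day


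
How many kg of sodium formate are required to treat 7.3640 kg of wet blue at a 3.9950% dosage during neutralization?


Formula: Neutralizer = substrate * pct / 100
Substituting: Neutralizer = 7.3640 * 3.9950 / 100
Result: 0.2942 kg


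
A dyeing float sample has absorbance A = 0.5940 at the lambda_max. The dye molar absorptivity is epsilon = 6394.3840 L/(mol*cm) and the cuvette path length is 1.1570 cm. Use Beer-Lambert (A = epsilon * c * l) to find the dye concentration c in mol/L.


Formula: c = A / (epsilon * l)
Substituting: c = 0.5940 / (6394.3840 * 1.1570)
Result: 8.0289e-05 mol/L


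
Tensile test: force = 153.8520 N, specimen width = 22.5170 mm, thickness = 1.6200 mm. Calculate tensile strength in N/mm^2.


Formula: TS = force / (width * thickness)
Substituting: TS = 153.8520 / (22.5170 * 1.6200)
Result: 4.2177 N/mm^2


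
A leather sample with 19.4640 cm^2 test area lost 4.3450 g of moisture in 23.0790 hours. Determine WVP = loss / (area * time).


Formula: WVP = loss / (area * time)
Substituting: WVP = 4.3450 / (19.4640 * 23.0790)
Result: 0.00967254 g/(cm^2*hr)


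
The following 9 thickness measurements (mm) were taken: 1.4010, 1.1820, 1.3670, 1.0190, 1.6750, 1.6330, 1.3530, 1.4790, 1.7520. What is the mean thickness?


Formula: Average = sum / n
Substituting: Average = 12.8610 / 9
Result: 1.4290 mm


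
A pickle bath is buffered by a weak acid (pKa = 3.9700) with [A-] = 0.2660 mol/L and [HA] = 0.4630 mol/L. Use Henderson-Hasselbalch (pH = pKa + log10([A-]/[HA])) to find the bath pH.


ratio = [A-] / [HA] = 0.2660 / 0.4630 = 0.5745
log10(ratio) = -0.2407
pH = pKa + log10(ratio) = 3.9700 - 0.2407 = 3.7293


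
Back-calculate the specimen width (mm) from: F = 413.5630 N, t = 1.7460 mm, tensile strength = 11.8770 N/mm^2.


Formula: w = F / (TS * t)
Substituting: w = 413.5630 / (11.8770 * 1.7460)
Result: 19.9430 mm


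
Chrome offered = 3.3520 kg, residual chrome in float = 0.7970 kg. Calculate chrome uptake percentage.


Formula: Uptake = (offered - residual) / offered * 100
Substituting: Uptake = (3.3520 - 0.7970) / 3.3520 * 100
Result: 76.2232 %


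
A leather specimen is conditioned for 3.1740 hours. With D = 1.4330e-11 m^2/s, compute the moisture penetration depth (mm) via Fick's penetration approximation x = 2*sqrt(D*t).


t = 3.1740 hr * 3600 = 11426.4000 s
D * t = 1.4330e-11 * 11426.4000 = 1.6374e-07
x = 2 * sqrt(D*t) = 2 * sqrt(1.6374e-07) = 8.0930e-04 m = 0.8093 mm


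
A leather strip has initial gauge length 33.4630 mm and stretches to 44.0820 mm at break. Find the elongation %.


Formula: Elongation = (Lf - L0) / L0 * 100
Substituting: Elongation = (44.0820 - 33.4630) / 33.4630 * 100
Result: 31.7336 %


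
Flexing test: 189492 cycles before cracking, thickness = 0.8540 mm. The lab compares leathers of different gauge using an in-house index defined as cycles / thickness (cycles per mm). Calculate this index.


Formula: Index = cycles / thickness
Substituting: Index = 189492 / 0.8540
Result: 221887.5878 cycles/mm


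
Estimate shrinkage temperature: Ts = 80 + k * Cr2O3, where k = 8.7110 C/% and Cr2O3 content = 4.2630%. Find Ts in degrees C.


Formula: Ts = 80 + k * Cr2O3
Substituting: Ts = 80 + 8.7110 * 4.2630
Result: 117.1350 C


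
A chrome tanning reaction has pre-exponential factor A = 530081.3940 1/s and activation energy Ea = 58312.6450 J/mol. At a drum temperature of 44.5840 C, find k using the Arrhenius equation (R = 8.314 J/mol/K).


T_K = T_C + 273.15 = 44.5840 + 273.15 = 317.7340 K
exponent = -Ea / (R * T_K) = -58312.6450 / (8.314 * 317.7340) = -22.0744
k = A * exp(exponent) = 530081.3940 * exp(-22.0744) = 1.3726e-04 1/s


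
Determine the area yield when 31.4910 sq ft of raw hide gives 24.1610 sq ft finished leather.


Formula: Yield = finished / raw * 100
Substituting: Yield = 24.1610 / 31.4910 * 100
Result: 76.7235 %


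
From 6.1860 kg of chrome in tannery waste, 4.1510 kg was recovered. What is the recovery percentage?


Formula: Recovery = recovered / input * 100
Substituting: Recovery = 4.1510 / 6.1860 * 100
Result: 67.1031 %


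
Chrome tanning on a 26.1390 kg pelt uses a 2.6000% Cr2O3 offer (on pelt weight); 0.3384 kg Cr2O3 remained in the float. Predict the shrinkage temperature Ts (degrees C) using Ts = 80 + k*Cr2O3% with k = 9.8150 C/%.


Offered = pelt * offer_pct / 100 = 26.1390 * 2.6000 / 100 = 0.6796 kg
Uptake = offered - residual = 0.6796 - 0.3384 = 0.3412 kg
Cr2O3% on pelt = uptake / pelt * 100 = 0.3412 / 26.1390 * 100 = 1.3054 %
Ts = 80 + k * Cr2O3% = 80 + 9.8150 * 1.3054 = 92.8123 C


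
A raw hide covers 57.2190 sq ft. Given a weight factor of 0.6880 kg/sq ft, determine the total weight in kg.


Formula: Weight = area * weight_per_sqft
Substituting: Weight = 57.2190 * 0.6880
Result: 39.3667 kg


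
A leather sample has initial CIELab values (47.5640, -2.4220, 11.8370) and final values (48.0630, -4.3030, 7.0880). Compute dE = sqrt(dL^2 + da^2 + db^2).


dL = 0.4990, da = -1.8810, db = -4.7490
dE = sqrt(0.4990^2 + (-1.8810)^2 + (-4.7490)^2) = 5.1323


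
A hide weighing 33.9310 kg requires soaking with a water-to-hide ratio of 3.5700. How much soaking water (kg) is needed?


Formula: Water = hide_weight * ratio
Substituting: Water = 33.9310 * 3.5700
Result: 121.1337 kg


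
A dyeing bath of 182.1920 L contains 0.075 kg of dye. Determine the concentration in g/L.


Formula: Conc = dye_mass(kg) / volume(L) * 1000
Substituting: Conc = 0.075 / 182.1920 * 1000
Result: 0.4117 g/L


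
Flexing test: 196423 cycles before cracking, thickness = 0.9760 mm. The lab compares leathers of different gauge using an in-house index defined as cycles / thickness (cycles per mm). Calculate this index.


Formula: Index = cycles / thickness
Substituting: Index = 196423 / 0.9760
Result: 201253.0738 cycles/mm


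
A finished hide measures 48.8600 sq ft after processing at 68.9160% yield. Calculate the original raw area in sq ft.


Formula: raw = finished * 100 / yield
Substituting: raw = 48.8600 * 100 / 68.9160
Result: 70.8979 sq ft


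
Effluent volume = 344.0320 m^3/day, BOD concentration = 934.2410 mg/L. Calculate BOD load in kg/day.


Formula: BOD_load = volume * conc / 1000
Substituting: BOD_load = 344.0320 * 934.2410 / 1000
Result: 321.4088 kg/day


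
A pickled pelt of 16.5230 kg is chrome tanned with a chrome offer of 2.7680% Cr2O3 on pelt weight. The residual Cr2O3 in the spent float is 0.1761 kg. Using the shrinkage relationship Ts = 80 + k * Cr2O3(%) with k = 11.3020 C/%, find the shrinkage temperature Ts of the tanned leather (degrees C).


Offered = pelt * offer_pct / 100 = 16.5230 * 2.7680 / 100 = 0.4574 kg
Uptake = offered - residual = 0.4574 - 0.1761 = 0.2813 kg
Cr2O3% on pelt = uptake / pelt * 100 = 0.2813 / 16.5230 * 100 = 1.7022 %
Ts = 80 + k * Cr2O3% = 80 + 11.3020 * 1.7022 = 99.2384 C


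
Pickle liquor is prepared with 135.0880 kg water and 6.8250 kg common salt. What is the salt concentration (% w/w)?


Formula: Conc = salt / (water + salt) * 100
Substituting: Conc = 6.8250 / (135.0880 + 6.8250) * 100
Result: 4.8093 %


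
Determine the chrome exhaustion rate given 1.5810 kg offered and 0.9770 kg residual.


Formula: Uptake = (offered - residual) / offered * 100
Substituting: Uptake = (1.5810 - 0.9770) / 1.5810 * 100
Result: 38.2037 %
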